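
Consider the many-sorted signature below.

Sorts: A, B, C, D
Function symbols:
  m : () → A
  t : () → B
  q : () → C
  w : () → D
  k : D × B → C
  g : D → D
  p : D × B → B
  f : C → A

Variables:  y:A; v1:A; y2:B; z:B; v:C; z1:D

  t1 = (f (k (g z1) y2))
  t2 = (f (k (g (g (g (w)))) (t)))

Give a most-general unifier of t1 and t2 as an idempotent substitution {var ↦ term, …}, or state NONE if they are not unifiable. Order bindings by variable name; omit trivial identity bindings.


{y2 ↦ (t), z1 ↦ (g (g (w)))}


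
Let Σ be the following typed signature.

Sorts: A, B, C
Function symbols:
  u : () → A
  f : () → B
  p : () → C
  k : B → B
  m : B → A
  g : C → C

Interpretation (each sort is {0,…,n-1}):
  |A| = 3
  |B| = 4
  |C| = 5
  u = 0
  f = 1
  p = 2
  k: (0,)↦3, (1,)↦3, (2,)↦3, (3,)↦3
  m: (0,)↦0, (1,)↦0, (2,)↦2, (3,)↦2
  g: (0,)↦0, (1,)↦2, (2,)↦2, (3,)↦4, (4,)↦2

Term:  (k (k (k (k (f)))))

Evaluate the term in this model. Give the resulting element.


value = 3

  f = 1
  (k (f)) = k(1,) = 3
  (k (k (f))) = k(3,) = 3
  (k (k (k (f)))) = k(3,) = 3
  (k (k (k (k (f))))) = k(3,) = 3


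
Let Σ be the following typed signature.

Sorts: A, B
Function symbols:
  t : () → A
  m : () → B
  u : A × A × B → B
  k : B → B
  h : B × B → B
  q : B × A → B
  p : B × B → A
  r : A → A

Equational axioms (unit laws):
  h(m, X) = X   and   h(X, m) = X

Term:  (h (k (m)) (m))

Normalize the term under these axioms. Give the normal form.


normal form = (k (m))

1. (h (k (m)) (m))  →  (k (m))


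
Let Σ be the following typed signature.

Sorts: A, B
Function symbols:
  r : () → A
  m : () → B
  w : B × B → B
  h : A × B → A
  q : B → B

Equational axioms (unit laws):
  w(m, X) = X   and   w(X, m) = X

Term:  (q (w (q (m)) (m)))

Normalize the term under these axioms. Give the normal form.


normal form = (q (q (m)))

1. (q (w (q (m)) (m)))  →  (q (q (m)))


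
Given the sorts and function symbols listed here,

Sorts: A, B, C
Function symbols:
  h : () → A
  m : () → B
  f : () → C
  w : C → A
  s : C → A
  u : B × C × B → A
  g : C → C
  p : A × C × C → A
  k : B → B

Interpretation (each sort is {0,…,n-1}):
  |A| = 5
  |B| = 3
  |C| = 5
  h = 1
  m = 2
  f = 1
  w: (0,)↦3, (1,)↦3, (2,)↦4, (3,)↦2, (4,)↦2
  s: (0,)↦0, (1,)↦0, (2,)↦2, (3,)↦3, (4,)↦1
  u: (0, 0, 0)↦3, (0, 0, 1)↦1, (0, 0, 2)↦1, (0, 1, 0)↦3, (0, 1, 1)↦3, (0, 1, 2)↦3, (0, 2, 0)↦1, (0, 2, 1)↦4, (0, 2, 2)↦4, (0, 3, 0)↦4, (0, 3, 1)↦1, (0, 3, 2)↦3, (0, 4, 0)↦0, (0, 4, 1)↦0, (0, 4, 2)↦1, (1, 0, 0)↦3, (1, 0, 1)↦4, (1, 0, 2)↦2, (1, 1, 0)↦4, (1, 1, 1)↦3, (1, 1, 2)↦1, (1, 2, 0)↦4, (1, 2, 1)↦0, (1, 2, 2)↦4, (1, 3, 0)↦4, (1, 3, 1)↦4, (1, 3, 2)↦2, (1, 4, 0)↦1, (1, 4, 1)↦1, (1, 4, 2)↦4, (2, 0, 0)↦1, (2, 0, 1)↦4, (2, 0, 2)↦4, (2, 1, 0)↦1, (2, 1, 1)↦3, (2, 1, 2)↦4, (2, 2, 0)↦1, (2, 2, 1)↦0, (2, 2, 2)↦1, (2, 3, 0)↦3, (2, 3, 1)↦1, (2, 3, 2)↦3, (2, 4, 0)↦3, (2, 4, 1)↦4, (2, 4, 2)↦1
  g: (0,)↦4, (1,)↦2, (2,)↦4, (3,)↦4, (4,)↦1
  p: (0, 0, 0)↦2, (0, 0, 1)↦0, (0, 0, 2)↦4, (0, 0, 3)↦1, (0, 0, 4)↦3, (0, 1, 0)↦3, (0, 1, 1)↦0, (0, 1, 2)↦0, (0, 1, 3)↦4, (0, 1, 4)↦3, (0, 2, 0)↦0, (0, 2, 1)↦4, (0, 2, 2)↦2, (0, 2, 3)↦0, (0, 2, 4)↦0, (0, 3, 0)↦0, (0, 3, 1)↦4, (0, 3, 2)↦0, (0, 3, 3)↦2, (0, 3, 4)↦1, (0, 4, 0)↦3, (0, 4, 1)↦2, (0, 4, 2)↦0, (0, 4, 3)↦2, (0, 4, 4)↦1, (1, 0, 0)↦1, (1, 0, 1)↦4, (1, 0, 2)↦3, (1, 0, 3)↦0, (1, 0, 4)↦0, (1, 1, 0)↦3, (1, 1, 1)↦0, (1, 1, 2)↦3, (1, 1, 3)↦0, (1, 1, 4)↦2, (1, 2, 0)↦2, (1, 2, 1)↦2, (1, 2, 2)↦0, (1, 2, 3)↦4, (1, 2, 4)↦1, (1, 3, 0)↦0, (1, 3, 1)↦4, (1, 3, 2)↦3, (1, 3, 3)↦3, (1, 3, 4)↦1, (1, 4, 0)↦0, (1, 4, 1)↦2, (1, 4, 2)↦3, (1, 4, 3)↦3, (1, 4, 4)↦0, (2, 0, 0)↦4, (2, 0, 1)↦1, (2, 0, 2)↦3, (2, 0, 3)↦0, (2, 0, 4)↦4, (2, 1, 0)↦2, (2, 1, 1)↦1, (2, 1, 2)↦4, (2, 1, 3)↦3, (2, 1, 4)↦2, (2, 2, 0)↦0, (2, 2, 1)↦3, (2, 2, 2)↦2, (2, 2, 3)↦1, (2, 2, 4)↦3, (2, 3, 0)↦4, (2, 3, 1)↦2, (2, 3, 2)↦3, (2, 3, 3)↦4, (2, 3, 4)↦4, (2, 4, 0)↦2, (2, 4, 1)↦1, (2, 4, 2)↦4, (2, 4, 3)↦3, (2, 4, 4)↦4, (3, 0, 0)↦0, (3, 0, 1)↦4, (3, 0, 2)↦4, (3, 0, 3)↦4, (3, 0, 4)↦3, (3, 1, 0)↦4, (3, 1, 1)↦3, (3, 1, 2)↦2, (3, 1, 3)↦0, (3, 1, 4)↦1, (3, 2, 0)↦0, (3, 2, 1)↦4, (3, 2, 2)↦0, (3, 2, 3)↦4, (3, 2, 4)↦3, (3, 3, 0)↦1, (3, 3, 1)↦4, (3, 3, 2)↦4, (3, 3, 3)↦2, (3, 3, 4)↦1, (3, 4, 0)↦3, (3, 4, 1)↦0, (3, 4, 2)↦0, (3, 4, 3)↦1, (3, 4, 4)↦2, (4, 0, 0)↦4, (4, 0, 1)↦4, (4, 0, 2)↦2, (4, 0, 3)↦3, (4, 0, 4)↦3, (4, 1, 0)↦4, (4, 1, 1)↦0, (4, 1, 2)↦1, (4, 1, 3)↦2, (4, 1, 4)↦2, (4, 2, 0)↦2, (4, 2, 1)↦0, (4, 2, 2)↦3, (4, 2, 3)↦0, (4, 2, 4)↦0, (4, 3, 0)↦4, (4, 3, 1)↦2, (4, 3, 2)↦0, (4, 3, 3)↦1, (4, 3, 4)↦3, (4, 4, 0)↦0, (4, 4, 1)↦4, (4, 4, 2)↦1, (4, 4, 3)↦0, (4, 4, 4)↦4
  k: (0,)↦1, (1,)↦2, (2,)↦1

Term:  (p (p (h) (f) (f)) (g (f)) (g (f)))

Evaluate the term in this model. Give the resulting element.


  h = 1
  f = 1
  f = 1
  (p (h) (f) (f)) = p(1, 1, 1) = 0
  f = 1
  (g (f)) = g(1,) = 2
  f = 1
  (g (f)) = g(1,) = 2
  (p (p (h) (f) (f)) (g (f)) (g (f))) = p(0, 2, 2) = 2

value = 2


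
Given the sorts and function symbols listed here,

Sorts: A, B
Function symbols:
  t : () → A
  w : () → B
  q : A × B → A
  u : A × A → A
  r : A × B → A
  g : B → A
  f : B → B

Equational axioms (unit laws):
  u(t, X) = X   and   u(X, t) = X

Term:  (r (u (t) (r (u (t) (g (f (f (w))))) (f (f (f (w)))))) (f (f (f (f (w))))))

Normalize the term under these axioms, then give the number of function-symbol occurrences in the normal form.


1. (r (u (t) (r (u (t) (g (f (f (w))))) (f (f (f (w)))))) (f (f (f (f (w))))))  →  (r (r (u (t) (g (f (f (w))))) (f (f (f (w))))) (f (f (f (f (w))))))
2. (r (r (u (t) (g (f (f (w))))) (f (f (f (w))))) (f (f (f (f (w))))))  →  (r (r (g (f (f (w)))) (f (f (f (w))))) (f (f (f (f (w))))))
normal form: (r (r (g (f (f (w)))) (f (f (f (w))))) (f (f (f (f (w))))))

size = 15


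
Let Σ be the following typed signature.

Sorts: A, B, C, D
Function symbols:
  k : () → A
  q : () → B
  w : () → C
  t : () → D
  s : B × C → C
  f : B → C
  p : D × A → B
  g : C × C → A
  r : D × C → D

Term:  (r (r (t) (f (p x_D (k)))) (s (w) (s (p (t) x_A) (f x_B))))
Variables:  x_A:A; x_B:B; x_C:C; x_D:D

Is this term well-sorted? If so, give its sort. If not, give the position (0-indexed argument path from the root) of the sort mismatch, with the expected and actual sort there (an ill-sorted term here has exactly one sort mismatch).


    (t) : D
        x_D : D
        (k) : A
      (p x_D (k)) : B
    (f (p x_D (k))) : C
  (r (t) (f (p x_D (k)))) : D
    (w) : C
        (t) : D
        x_A : A
      (p (t) x_A) : B
        x_B : B
      (f x_B) : C
    (s (p (t) x_A) (f x_B)) : C
  (s (w) (s (p (t) x_A) (f x_B))) : ✗ arg 0 at [1, 0] has sort C, expected B

ill-sorted at position [1, 0]: expected B, got C


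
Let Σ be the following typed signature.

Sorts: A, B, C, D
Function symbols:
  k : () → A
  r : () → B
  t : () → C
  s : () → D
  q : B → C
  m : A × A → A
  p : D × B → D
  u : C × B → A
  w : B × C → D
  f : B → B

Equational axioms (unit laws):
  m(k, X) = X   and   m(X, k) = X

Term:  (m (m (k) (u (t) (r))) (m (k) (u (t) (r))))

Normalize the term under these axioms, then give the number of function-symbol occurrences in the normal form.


size = 7

1. (m (m (k) (u (t) (r))) (m (k) (u (t) (r))))  →  (m (u (t) (r)) (m (k) (u (t) (r))))
2. (m (u (t) (r)) (m (k) (u (t) (r))))  →  (m (u (t) (r)) (u (t) (r)))
normal form: (m (u (t) (r)) (u (t) (r)))


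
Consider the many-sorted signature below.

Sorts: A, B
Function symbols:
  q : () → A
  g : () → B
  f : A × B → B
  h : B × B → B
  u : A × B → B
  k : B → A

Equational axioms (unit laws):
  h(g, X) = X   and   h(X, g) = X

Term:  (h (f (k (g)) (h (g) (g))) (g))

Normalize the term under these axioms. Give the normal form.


1. (h (f (k (g)) (h (g) (g))) (g))  →  (f (k (g)) (h (g) (g)))
2. (f (k (g)) (h (g) (g)))  →  (f (k (g)) (g))

normal form = (f (k (g)) (g))


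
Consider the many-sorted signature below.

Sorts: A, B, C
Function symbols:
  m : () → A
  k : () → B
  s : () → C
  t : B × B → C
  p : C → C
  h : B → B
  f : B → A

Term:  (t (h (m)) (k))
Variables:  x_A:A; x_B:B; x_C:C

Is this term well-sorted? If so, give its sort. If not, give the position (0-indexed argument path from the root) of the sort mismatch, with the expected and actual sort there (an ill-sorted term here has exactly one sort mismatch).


ill-sorted at position [0, 0]: expected B, got A

    (m) : A
  (h (m)) : ✗ arg 0 at [0, 0] has sort A, expected B
  (k) : B


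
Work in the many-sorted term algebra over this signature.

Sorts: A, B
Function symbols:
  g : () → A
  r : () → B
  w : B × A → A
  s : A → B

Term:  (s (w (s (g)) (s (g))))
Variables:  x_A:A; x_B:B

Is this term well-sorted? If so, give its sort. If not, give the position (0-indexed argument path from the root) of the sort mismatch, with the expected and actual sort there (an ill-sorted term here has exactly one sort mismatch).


ill-sorted at position [0, 1]: expected A, got B

      (g) : A
    (s (g)) : B
      (g) : A
    (s (g)) : B
  (w (s (g)) (s (g))) : ✗ arg 1 at [0, 1] has sort B, expected A


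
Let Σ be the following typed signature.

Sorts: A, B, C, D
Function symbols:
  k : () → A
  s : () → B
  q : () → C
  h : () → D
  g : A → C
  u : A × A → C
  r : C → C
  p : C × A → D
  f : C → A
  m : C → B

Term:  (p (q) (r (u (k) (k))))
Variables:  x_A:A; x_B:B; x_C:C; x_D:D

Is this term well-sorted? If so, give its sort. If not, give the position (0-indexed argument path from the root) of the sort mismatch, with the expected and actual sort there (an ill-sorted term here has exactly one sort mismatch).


ill-sorted at position [1]: expected A, got C

  (q) : C
      (k) : A
      (k) : A
    (u (k) (k)) : C
  (r (u (k) (k))) : C
(p (q) (r (u (k) (k)))) : ✗ arg 1 at [1] has sort C, expected A


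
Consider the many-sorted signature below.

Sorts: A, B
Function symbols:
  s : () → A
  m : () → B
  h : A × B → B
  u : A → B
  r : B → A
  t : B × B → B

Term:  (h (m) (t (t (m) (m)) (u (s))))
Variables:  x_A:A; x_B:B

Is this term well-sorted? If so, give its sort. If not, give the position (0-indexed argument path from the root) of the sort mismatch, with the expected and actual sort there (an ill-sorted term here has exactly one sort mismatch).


ill-sorted at position [0]: expected A, got B

  (m) : B
      (m) : B
      (m) : B
    (t (m) (m)) : B
      (s) : A
    (u (s)) : B
  (t (t (m) (m)) (u (s))) : B
(h (m) (t (t (m) (m)) (u (s)))) : ✗ arg 0 at [0] has sort B, expected A


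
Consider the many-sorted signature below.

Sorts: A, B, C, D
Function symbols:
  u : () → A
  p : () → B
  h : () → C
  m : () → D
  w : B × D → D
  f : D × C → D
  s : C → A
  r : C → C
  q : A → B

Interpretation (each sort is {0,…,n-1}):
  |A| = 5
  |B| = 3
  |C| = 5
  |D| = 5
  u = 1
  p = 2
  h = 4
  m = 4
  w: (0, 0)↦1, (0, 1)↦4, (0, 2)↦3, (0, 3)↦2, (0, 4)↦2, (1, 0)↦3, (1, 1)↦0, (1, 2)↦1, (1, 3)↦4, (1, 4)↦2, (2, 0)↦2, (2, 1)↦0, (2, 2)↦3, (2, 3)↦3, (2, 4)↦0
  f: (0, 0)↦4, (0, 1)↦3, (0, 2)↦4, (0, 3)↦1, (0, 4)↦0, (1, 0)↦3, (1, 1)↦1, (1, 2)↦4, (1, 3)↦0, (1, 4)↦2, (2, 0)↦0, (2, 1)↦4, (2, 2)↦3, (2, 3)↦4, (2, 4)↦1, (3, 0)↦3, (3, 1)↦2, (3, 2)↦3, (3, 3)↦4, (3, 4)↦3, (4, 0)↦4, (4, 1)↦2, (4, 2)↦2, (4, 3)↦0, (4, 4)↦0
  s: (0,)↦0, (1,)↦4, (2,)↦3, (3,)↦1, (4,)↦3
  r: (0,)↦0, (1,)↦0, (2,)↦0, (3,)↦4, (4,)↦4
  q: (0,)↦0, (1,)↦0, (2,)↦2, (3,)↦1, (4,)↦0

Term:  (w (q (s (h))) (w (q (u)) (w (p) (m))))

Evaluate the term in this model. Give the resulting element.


value = 0

  h = 4
  (s (h)) = s(4,) = 3
  (q (s (h))) = q(3,) = 1
  u = 1
  (q (u)) = q(1,) = 0
  p = 2
  m = 4
  (w (p) (m)) = w(2, 4) = 0
  (w (q (u)) (w (p) (m))) = w(0, 0) = 1
  (w (q (s (h))) (w (q (u)) (w (p) (m)))) = w(1, 1) = 0


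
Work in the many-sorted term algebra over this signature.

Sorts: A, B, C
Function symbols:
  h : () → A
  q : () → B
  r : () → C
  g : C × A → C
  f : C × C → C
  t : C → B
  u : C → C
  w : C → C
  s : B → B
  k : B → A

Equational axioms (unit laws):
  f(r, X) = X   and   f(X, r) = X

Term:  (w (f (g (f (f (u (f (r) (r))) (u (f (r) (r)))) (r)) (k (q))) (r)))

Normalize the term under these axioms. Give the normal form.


normal form = (w (g (f (u (r)) (u (r))) (k (q))))

1. (w (f (g (f (f (u (f (r) (r))) (u (f (r) (r)))) (r)) (k (q))) (r)))  →  (w (g (f (f (u (f (r) (r))) (u (f (r) (r)))) (r)) (k (q))))
2. (w (g (f (f (u (f (r) (r))) (u (f (r) (r)))) (r)) (k (q))))  →  (w (g (f (u (f (r) (r))) (u (f (r) (r)))) (k (q))))
3. (w (g (f (u (f (r) (r))) (u (f (r) (r)))) (k (q))))  →  (w (g (f (u (r)) (u (f (r) (r)))) (k (q))))
4. (w (g (f (u (r)) (u (f (r) (r)))) (k (q))))  →  (w (g (f (u (r)) (u (r))) (k (q))))


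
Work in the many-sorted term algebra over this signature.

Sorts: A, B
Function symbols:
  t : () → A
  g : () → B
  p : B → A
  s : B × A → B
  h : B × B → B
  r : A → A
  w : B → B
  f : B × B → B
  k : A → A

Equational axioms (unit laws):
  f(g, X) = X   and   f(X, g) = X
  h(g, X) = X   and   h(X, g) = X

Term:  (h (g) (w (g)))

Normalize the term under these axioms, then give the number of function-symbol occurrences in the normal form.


size = 2

1. (h (g) (w (g)))  →  (w (g))
normal form: (w (g))


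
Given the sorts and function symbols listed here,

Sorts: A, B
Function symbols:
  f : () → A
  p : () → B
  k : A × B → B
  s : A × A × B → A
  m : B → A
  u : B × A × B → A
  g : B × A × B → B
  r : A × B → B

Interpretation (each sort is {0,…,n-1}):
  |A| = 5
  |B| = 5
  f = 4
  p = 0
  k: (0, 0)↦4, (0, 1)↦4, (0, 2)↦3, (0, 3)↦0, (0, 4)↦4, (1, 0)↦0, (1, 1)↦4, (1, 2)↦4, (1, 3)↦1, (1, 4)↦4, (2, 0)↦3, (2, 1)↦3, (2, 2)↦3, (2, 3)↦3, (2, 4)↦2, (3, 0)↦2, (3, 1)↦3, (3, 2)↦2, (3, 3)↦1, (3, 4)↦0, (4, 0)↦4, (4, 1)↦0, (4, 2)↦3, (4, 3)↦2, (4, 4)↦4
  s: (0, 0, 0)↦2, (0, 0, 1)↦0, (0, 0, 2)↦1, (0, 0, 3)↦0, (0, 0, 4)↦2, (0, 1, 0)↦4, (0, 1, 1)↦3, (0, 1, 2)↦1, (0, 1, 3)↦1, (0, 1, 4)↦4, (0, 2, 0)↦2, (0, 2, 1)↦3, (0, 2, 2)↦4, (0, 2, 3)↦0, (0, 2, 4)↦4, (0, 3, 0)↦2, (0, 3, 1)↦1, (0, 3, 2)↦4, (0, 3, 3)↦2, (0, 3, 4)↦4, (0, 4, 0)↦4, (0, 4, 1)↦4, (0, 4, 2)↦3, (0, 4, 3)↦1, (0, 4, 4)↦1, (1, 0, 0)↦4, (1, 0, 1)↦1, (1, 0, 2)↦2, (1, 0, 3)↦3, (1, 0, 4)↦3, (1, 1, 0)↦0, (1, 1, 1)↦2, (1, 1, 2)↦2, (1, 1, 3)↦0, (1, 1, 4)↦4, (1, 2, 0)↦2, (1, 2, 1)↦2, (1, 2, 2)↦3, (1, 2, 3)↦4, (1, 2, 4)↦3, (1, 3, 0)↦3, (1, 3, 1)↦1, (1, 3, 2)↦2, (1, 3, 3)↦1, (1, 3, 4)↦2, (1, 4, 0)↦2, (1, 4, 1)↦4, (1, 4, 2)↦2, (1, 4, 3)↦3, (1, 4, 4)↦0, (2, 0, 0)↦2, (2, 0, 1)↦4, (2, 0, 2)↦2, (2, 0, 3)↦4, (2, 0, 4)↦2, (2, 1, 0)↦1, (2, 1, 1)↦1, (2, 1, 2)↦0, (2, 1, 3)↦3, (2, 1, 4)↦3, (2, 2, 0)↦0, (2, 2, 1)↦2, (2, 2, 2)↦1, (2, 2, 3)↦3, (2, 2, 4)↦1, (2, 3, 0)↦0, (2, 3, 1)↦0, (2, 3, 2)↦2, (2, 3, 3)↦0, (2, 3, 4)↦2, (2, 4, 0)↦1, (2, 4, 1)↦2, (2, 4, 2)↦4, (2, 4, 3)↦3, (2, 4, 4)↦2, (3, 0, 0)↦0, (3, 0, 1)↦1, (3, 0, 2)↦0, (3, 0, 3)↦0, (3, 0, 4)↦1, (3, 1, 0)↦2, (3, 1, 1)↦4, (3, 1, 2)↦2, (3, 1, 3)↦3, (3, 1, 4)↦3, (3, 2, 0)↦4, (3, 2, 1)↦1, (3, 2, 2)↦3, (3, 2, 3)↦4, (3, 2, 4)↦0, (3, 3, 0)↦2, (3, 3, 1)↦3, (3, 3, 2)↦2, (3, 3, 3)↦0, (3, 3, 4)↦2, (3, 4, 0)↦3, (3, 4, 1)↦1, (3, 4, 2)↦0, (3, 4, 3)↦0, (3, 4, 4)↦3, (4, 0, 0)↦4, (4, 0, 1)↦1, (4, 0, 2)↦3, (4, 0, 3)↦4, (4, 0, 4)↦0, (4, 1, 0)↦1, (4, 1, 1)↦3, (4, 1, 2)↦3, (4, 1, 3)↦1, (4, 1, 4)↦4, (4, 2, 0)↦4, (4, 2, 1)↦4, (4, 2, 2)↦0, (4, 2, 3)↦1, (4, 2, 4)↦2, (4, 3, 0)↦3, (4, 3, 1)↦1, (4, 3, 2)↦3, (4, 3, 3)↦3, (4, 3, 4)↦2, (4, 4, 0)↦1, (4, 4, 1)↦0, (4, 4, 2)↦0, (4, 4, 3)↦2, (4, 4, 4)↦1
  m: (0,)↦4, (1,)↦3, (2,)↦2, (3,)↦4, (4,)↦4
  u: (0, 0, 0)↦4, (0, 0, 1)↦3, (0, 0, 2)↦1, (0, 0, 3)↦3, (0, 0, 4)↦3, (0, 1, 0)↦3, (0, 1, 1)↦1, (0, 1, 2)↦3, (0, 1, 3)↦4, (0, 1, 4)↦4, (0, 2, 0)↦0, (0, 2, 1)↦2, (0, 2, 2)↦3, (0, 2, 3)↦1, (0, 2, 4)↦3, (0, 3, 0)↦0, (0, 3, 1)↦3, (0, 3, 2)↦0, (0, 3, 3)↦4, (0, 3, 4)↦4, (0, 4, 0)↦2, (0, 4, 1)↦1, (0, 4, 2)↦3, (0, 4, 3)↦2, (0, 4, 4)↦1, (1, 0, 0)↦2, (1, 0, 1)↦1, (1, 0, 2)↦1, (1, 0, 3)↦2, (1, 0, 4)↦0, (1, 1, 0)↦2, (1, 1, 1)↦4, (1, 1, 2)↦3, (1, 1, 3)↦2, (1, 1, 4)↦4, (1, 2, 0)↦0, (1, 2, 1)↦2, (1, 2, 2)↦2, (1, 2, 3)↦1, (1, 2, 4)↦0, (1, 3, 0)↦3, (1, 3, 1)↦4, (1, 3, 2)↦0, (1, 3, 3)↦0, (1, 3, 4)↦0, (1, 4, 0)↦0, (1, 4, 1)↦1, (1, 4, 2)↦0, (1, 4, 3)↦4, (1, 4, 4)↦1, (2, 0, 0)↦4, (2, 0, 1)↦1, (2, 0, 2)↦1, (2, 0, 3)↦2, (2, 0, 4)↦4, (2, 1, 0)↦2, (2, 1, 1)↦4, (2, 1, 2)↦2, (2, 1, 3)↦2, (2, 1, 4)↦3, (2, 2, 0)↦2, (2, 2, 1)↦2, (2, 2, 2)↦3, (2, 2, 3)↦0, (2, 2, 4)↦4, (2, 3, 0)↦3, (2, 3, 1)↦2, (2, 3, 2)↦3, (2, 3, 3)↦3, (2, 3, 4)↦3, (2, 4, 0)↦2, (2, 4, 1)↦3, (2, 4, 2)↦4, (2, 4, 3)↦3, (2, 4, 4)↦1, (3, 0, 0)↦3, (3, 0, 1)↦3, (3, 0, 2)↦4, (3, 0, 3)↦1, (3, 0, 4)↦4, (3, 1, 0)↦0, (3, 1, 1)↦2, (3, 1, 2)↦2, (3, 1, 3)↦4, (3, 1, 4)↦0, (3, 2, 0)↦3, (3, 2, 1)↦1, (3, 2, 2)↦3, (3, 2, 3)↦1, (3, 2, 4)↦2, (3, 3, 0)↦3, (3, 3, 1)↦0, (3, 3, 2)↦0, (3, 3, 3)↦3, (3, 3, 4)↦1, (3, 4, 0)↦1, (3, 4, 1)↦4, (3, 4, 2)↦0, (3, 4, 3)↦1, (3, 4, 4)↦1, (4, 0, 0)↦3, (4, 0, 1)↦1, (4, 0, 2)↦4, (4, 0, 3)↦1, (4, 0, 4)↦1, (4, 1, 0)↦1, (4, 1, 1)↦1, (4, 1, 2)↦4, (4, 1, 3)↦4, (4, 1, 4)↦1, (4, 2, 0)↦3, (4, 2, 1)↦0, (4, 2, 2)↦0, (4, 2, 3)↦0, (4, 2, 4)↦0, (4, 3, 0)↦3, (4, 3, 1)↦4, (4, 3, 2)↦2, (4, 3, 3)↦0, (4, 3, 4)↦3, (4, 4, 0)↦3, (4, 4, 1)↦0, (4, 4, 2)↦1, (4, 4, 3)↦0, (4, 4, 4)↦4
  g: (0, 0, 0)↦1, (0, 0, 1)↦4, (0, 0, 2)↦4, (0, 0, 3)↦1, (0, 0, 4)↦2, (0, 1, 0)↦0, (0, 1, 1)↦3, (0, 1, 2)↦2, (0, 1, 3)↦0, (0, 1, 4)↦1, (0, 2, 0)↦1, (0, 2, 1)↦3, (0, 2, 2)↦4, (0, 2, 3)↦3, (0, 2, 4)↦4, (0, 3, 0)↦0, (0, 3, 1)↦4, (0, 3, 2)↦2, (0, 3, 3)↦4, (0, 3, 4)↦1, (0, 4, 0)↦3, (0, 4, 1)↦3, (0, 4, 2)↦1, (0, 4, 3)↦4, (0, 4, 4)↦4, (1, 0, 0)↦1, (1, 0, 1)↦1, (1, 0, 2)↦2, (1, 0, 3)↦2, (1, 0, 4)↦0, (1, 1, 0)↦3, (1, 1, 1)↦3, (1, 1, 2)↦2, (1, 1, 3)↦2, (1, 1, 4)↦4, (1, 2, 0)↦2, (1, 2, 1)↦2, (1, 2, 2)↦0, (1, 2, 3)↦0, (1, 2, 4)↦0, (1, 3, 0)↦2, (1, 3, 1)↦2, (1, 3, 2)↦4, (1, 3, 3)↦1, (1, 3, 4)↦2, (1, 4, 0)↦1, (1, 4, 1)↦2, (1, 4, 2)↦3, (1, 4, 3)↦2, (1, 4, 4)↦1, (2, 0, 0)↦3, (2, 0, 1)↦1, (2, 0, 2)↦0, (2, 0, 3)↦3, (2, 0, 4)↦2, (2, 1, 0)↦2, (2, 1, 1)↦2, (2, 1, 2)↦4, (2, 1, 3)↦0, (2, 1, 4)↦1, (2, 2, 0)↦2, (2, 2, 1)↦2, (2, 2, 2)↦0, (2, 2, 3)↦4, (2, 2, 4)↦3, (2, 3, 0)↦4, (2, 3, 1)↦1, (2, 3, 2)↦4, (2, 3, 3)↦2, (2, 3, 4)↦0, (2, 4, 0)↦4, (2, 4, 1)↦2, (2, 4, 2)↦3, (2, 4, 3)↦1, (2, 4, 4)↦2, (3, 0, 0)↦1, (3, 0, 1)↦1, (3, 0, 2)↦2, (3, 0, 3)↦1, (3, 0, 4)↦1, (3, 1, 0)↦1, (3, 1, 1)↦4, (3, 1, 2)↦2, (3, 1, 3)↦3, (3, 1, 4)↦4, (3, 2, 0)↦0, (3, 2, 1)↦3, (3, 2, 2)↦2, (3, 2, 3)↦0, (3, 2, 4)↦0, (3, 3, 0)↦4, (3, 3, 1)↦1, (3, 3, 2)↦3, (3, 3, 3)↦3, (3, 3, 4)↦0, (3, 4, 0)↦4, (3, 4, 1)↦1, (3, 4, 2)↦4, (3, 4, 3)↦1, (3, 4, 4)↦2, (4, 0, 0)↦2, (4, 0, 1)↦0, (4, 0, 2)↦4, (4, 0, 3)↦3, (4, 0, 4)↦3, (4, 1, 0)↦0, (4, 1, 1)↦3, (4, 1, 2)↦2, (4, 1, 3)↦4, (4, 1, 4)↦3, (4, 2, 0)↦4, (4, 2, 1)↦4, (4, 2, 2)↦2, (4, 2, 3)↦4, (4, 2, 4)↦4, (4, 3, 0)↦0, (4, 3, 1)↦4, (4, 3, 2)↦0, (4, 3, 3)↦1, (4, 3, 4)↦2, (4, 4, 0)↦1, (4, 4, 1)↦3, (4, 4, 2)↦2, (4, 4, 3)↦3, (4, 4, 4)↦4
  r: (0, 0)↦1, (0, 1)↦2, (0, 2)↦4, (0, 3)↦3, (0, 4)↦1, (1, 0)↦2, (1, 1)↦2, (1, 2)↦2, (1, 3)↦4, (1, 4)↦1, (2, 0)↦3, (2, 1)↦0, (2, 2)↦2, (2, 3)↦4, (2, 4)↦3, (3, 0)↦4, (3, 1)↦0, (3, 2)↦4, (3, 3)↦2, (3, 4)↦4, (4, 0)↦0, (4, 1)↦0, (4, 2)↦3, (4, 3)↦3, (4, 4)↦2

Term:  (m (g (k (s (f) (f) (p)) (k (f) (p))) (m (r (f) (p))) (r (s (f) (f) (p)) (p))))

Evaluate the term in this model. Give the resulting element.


value = 2

  f = 4
  f = 4
  p = 0
  (s (f) (f) (p)) = s(4, 4, 0) = 1
  f = 4
  p = 0
  (k (f) (p)) = k(4, 0) = 4
  (k (s (f) (f) (p)) (k (f) (p))) = k(1, 4) = 4
  f = 4
  p = 0
  (r (f) (p)) = r(4, 0) = 0
  (m (r (f) (p))) = m(0,) = 4
  f = 4
  f = 4
  p = 0
  (s (f) (f) (p)) = s(4, 4, 0) = 1
  p = 0
  (r (s (f) (f) (p)) (p)) = r(1, 0) = 2
  (g (k (s (f) (f) (p)) (k (f) (p))) (m (r (f) (p))) (r (s (f) (f) (p)) (p))) = g(4, 4, 2) = 2
  (m (g (k (s (f) (f) (p)) (k (f) (p))) (m (r (f) (p))) (r (s (f) (f) (p)) (p)))) = m(2,) = 2


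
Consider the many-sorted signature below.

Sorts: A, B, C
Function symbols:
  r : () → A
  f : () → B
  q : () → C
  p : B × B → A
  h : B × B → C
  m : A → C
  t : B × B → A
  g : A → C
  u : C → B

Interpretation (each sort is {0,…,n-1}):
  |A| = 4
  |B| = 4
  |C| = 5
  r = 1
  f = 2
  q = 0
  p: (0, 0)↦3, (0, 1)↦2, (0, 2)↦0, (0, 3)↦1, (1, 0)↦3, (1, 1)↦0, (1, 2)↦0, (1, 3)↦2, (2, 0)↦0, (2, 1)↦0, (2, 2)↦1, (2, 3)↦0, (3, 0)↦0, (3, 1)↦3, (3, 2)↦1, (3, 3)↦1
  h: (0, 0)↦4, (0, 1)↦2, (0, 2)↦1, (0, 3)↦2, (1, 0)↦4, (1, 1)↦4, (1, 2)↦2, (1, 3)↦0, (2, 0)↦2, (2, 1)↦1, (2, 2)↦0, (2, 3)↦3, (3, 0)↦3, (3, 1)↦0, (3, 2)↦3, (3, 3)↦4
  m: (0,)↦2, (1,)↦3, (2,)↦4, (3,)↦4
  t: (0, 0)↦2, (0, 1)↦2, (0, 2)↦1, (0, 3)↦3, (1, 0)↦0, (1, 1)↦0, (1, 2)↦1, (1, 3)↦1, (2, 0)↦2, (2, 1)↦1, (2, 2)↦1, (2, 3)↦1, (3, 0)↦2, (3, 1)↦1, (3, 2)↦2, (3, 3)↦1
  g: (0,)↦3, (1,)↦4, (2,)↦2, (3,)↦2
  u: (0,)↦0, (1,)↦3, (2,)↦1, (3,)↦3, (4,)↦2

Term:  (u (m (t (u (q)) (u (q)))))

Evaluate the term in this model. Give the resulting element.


value = 2

  q = 0
  (u (q)) = u(0,) = 0
  q = 0
  (u (q)) = u(0,) = 0
  (t (u (q)) (u (q))) = t(0, 0) = 2
  (m (t (u (q)) (u (q)))) = m(2,) = 4
  (u (m (t (u (q)) (u (q))))) = u(4,) = 2


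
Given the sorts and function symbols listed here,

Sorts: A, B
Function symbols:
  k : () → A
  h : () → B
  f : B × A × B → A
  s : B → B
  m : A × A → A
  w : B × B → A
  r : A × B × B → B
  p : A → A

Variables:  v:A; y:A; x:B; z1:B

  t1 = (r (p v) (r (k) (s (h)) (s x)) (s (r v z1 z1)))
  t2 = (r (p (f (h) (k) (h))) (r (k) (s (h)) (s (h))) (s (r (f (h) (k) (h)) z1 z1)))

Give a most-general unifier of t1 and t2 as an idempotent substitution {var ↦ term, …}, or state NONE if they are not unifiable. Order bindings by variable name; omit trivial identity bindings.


{v ↦ (f (h) (k) (h)), x ↦ (h)}


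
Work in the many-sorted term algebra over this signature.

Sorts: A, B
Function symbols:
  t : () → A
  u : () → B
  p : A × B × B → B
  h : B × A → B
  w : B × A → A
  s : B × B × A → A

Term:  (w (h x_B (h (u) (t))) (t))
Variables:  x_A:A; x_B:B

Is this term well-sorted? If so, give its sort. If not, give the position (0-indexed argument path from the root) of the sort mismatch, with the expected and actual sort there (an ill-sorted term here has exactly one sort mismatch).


ill-sorted at position [0, 1]: expected A, got B

    x_B : B
      (u) : B
      (t) : A
    (h (u) (t)) : B
  (h x_B (h (u) (t))) : ✗ arg 1 at [0, 1] has sort B, expected A
  (t) : A


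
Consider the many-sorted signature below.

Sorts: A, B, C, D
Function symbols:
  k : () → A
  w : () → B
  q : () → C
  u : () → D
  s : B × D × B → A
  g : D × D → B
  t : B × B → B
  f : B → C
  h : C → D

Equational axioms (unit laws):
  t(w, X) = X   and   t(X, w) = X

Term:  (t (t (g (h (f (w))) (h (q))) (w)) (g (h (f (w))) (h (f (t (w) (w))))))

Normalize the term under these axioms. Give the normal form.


1. (t (t (g (h (f (w))) (h (q))) (w)) (g (h (f (w))) (h (f (t (w) (w))))))  →  (t (g (h (f (w))) (h (q))) (g (h (f (w))) (h (f (t (w) (w))))))
2. (t (g (h (f (w))) (h (q))) (g (h (f (w))) (h (f (t (w) (w))))))  →  (t (g (h (f (w))) (h (q))) (g (h (f (w))) (h (f (w)))))

normal form = (t (g (h (f (w))) (h (q))) (g (h (f (w))) (h (f (w)))))


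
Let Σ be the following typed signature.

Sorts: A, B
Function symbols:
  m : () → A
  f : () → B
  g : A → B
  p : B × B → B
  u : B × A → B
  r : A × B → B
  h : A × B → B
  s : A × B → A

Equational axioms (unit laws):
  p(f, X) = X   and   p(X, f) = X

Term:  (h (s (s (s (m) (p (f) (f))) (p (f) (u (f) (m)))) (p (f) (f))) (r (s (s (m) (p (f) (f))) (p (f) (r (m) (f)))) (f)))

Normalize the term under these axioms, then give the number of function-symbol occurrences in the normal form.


size = 19

1. (h (s (s (s (m) (p (f) (f))) (p (f) (u (f) (m)))) (p (f) (f))) (r (s (s (m) (p (f) (f))) (p (f) (r (m) (f)))) (f)))  →  (h (s (s (s (m) (f)) (p (f) (u (f) (m)))) (p (f) (f))) (r (s (s (m) (p (f) (f))) (p (f) (r (m) (f)))) (f)))
2. (h (s (s (s (m) (f)) (p (f) (u (f) (m)))) (p (f) (f))) (r (s (s (m) (p (f) (f))) (p (f) (r (m) (f)))) (f)))  →  (h (s (s (s (m) (f)) (u (f) (m))) (p (f) (f))) (r (s (s (m) (p (f) (f))) (p (f) (r (m) (f)))) (f)))
3. (h (s (s (s (m) (f)) (u (f) (m))) (p (f) (f))) (r (s (s (m) (p (f) (f))) (p (f) (r (m) (f)))) (f)))  →  (h (s (s (s (m) (f)) (u (f) (m))) (f)) (r (s (s (m) (p (f) (f))) (p (f) (r (m) (f)))) (f)))
4. (h (s (s (s (m) (f)) (u (f) (m))) (f)) (r (s (s (m) (p (f) (f))) (p (f) (r (m) (f)))) (f)))  →  (h (s (s (s (m) (f)) (u (f) (m))) (f)) (r (s (s (m) (f)) (p (f) (r (m) (f)))) (f)))
5. (h (s (s (s (m) (f)) (u (f) (m))) (f)) (r (s (s (m) (f)) (p (f) (r (m) (f)))) (f)))  →  (h (s (s (s (m) (f)) (u (f) (m))) (f)) (r (s (s (m) (f)) (r (m) (f))) (f)))
normal form: (h (s (s (s (m) (f)) (u (f) (m))) (f)) (r (s (s (m) (f)) (r (m) (f))) (f)))


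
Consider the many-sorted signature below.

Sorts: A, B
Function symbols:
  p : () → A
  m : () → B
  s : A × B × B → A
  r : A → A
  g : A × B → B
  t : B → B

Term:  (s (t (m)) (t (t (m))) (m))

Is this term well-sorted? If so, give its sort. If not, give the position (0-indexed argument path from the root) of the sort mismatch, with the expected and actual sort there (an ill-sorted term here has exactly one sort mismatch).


    (m) : B
  (t (m)) : B
      (m) : B
    (t (m)) : B
  (t (t (m))) : B
  (m) : B
(s (t (m)) (t (t (m))) (m)) : ✗ arg 0 at [0] has sort B, expected A

ill-sorted at position [0]: expected A, got B


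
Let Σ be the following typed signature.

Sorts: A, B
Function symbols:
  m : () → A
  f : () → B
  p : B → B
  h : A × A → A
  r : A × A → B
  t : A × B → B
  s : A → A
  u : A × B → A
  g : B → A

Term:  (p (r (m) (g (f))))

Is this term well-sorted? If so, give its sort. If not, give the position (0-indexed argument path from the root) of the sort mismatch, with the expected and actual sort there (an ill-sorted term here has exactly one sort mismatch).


well-sorted; sort = B

    (m) : A
      (f) : B
    (g (f)) : A
  (r (m) (g (f))) : B
(p (r (m) (g (f)))) : B


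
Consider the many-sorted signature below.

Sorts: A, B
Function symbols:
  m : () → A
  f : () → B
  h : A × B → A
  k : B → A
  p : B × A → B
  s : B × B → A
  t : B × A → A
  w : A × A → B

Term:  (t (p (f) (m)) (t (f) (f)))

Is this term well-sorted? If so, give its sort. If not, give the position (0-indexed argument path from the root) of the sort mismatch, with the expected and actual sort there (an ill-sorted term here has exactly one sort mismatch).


ill-sorted at position [1, 1]: expected A, got B

    (f) : B
    (m) : A
  (p (f) (m)) : B
    (f) : B
    (f) : B
  (t (f) (f)) : ✗ arg 1 at [1, 1] has sort B, expected A


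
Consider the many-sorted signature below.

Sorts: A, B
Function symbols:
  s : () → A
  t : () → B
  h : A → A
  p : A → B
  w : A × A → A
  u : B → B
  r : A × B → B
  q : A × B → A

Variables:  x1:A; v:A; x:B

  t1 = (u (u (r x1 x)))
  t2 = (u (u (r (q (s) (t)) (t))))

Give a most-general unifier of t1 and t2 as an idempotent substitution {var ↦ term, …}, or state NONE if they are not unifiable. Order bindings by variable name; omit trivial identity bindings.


{x ↦ (t), x1 ↦ (q (s) (t))}


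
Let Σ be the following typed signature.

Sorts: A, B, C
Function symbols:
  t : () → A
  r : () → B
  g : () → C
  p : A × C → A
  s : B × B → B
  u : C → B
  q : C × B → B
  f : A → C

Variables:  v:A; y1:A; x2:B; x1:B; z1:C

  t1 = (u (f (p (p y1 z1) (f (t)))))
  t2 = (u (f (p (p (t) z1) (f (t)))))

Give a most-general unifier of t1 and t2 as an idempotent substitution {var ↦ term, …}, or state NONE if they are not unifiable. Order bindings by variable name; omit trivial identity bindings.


{y1 ↦ (t)}


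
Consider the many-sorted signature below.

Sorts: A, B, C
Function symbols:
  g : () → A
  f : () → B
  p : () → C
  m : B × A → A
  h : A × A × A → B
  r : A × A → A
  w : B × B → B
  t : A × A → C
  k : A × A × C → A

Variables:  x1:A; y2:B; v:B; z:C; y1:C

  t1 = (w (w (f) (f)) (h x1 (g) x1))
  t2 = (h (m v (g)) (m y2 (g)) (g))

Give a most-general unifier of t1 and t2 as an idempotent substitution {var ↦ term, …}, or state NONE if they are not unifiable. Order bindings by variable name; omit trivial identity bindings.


NONE (not unifiable)

head clash or occurs-check failure — not unifiable


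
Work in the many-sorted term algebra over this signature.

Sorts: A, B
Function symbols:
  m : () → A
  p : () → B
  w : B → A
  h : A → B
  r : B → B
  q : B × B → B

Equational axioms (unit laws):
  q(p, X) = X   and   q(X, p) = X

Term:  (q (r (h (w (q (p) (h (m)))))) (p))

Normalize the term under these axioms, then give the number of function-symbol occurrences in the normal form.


size = 5

1. (q (r (h (w (q (p) (h (m)))))) (p))  →  (r (h (w (q (p) (h (m))))))
2. (r (h (w (q (p) (h (m))))))  →  (r (h (w (h (m)))))
normal form: (r (h (w (h (m)))))


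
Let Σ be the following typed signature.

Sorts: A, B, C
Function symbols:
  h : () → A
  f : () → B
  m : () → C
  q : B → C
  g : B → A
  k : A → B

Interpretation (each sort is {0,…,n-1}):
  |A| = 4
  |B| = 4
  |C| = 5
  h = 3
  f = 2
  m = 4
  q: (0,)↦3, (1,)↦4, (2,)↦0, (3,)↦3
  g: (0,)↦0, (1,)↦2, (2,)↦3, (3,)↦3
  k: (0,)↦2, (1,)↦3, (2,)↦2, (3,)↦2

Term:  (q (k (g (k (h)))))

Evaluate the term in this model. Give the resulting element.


value = 0

  h = 3
  (k (h)) = k(3,) = 2
  (g (k (h))) = g(2,) = 3
  (k (g (k (h)))) = k(3,) = 2
  (q (k (g (k (h))))) = q(2,) = 0


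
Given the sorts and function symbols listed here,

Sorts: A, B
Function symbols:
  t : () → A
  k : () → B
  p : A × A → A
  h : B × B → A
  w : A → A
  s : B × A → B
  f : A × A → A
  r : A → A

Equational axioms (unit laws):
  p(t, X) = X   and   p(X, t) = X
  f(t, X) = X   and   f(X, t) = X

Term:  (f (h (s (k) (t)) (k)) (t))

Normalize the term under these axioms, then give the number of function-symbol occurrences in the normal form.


1. (f (h (s (k) (t)) (k)) (t))  →  (h (s (k) (t)) (k))
normal form: (h (s (k) (t)) (k))

size = 5


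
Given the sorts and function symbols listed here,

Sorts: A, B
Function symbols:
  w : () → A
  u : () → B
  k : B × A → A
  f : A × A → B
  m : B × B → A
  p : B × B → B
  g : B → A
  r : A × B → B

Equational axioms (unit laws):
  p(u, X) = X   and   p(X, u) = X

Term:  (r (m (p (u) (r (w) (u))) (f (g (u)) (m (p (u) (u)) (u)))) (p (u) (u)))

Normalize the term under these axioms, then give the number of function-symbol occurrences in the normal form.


1. (r (m (p (u) (r (w) (u))) (f (g (u)) (m (p (u) (u)) (u)))) (p (u) (u)))  →  (r (m (r (w) (u)) (f (g (u)) (m (p (u) (u)) (u)))) (p (u) (u)))
2. (r (m (r (w) (u)) (f (g (u)) (m (p (u) (u)) (u)))) (p (u) (u)))  →  (r (m (r (w) (u)) (f (g (u)) (m (u) (u)))) (p (u) (u)))
3. (r (m (r (w) (u)) (f (g (u)) (m (u) (u)))) (p (u) (u)))  →  (r (m (r (w) (u)) (f (g (u)) (m (u) (u)))) (u))
normal form: (r (m (r (w) (u)) (f (g (u)) (m (u) (u)))) (u))

size = 12


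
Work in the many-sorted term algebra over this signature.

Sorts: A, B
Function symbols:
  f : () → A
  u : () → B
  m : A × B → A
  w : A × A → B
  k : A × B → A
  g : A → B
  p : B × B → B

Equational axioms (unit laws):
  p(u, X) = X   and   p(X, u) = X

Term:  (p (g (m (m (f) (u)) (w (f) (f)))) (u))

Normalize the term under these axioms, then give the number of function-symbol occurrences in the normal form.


size = 8

1. (p (g (m (m (f) (u)) (w (f) (f)))) (u))  →  (g (m (m (f) (u)) (w (f) (f))))
normal form: (g (m (m (f) (u)) (w (f) (f))))


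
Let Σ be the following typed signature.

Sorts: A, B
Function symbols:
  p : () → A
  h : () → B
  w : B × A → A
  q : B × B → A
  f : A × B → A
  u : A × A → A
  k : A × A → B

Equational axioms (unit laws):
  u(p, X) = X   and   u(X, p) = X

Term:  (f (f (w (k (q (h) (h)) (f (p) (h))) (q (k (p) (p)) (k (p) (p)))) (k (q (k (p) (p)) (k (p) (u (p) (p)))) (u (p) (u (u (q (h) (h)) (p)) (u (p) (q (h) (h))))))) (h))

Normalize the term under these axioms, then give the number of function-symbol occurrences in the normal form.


size = 33

1. (f (f (w (k (q (h) (h)) (f (p) (h))) (q (k (p) (p)) (k (p) (p)))) (k (q (k (p) (p)) (k (p) (u (p) (p)))) (u (p) (u (u (q (h) (h)) (p)) (u (p) (q (h) (h))))))) (h))  →  (f (f (w (k (q (h) (h)) (f (p) (h))) (q (k (p) (p)) (k (p) (p)))) (k (q (k (p) (p)) (k (p) (p))) (u (p) (u (u (q (h) (h)) (p)) (u (p) (q (h) (h))))))) (h))
2. (f (f (w (k (q (h) (h)) (f (p) (h))) (q (k (p) (p)) (k (p) (p)))) (k (q (k (p) (p)) (k (p) (p))) (u (p) (u (u (q (h) (h)) (p)) (u (p) (q (h) (h))))))) (h))  →  (f (f (w (k (q (h) (h)) (f (p) (h))) (q (k (p) (p)) (k (p) (p)))) (k (q (k (p) (p)) (k (p) (p))) (u (u (q (h) (h)) (p)) (u (p) (q (h) (h)))))) (h))
3. (f (f (w (k (q (h) (h)) (f (p) (h))) (q (k (p) (p)) (k (p) (p)))) (k (q (k (p) (p)) (k (p) (p))) (u (u (q (h) (h)) (p)) (u (p) (q (h) (h)))))) (h))  →  (f (f (w (k (q (h) (h)) (f (p) (h))) (q (k (p) (p)) (k (p) (p)))) (k (q (k (p) (p)) (k (p) (p))) (u (q (h) (h)) (u (p) (q (h) (h)))))) (h))
4. (f (f (w (k (q (h) (h)) (f (p) (h))) (q (k (p) (p)) (k (p) (p)))) (k (q (k (p) (p)) (k (p) (p))) (u (q (h) (h)) (u (p) (q (h) (h)))))) (h))  →  (f (f (w (k (q (h) (h)) (f (p) (h))) (q (k (p) (p)) (k (p) (p)))) (k (q (k (p) (p)) (k (p) (p))) (u (q (h) (h)) (q (h) (h))))) (h))
normal form: (f (f (w (k (q (h) (h)) (f (p) (h))) (q (k (p) (p)) (k (p) (p)))) (k (q (k (p) (p)) (k (p) (p))) (u (q (h) (h)) (q (h) (h))))) (h))


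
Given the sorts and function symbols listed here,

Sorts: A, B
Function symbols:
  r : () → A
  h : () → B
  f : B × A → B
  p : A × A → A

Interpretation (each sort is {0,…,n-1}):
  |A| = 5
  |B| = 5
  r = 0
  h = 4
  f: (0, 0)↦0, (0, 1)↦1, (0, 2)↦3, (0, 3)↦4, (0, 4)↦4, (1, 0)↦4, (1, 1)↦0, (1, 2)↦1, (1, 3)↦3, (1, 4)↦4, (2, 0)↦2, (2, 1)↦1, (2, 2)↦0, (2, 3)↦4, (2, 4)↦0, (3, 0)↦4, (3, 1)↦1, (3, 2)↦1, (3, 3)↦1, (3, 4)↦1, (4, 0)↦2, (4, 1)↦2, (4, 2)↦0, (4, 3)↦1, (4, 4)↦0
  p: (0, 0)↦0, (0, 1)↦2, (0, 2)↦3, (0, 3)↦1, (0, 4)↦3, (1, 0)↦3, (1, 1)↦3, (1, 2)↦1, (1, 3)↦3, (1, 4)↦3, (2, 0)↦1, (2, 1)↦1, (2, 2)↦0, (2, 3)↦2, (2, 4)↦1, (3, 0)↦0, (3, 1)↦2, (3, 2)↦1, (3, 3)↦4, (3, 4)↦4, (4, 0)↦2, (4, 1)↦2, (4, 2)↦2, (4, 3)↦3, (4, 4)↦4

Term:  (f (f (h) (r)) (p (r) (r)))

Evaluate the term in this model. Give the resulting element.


  h = 4
  r = 0
  (f (h) (r)) = f(4, 0) = 2
  r = 0
  r = 0
  (p (r) (r)) = p(0, 0) = 0
  (f (f (h) (r)) (p (r) (r))) = f(2, 0) = 2

value = 2


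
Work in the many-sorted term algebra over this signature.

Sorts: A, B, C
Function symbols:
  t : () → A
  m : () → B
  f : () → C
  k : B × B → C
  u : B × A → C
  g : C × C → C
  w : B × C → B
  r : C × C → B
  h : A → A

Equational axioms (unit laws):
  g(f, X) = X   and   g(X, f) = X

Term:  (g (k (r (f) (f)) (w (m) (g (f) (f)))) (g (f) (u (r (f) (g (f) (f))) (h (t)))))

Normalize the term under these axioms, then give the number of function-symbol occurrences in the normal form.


size = 14

1. (g (k (r (f) (f)) (w (m) (g (f) (f)))) (g (f) (u (r (f) (g (f) (f))) (h (t)))))  →  (g (k (r (f) (f)) (w (m) (f))) (g (f) (u (r (f) (g (f) (f))) (h (t)))))
2. (g (k (r (f) (f)) (w (m) (f))) (g (f) (u (r (f) (g (f) (f))) (h (t)))))  →  (g (k (r (f) (f)) (w (m) (f))) (u (r (f) (g (f) (f))) (h (t))))
3. (g (k (r (f) (f)) (w (m) (f))) (u (r (f) (g (f) (f))) (h (t))))  →  (g (k (r (f) (f)) (w (m) (f))) (u (r (f) (f)) (h (t))))
normal form: (g (k (r (f) (f)) (w (m) (f))) (u (r (f) (f)) (h (t))))


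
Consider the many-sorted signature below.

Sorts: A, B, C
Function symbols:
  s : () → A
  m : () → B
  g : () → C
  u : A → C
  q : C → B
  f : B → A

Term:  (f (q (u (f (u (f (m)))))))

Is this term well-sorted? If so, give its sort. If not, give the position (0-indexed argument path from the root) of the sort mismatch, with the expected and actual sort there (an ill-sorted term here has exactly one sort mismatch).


ill-sorted at position [0, 0, 0, 0]: expected B, got C

            (m) : B
          (f (m)) : A
        (u (f (m))) : C
      (f (u (f (m)))) : ✗ arg 0 at [0, 0, 0, 0] has sort C, expected B


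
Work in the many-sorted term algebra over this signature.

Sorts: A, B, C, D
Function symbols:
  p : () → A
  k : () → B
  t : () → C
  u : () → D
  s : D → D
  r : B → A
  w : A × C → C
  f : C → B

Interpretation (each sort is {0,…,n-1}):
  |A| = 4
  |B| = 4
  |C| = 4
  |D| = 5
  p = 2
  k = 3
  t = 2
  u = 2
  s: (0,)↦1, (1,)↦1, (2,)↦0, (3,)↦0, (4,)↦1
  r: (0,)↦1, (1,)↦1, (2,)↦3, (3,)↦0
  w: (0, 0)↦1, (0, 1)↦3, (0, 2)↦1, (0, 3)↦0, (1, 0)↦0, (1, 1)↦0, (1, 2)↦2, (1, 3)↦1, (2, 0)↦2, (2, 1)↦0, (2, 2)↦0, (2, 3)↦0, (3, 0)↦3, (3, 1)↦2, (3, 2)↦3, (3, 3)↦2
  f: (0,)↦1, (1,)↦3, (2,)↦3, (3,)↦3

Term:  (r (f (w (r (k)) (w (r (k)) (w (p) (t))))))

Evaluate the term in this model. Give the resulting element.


  k = 3
  (r (k)) = r(3,) = 0
  k = 3
  (r (k)) = r(3,) = 0
  p = 2
  t = 2
  (w (p) (t)) = w(2, 2) = 0
  (w (r (k)) (w (p) (t))) = w(0, 0) = 1
  (w (r (k)) (w (r (k)) (w (p) (t)))) = w(0, 1) = 3
  (f (w (r (k)) (w (r (k)) (w (p) (t))))) = f(3,) = 3
  (r (f (w (r (k)) (w (r (k)) (w (p) (t)))))) = r(3,) = 0

value = 0


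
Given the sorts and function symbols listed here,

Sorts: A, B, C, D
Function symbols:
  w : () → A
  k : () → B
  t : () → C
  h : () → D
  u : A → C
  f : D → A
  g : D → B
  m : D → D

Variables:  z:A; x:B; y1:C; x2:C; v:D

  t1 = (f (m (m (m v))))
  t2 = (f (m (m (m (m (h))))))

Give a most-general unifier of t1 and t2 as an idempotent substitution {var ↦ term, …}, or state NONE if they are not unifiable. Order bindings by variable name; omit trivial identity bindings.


{v ↦ (m (h))}


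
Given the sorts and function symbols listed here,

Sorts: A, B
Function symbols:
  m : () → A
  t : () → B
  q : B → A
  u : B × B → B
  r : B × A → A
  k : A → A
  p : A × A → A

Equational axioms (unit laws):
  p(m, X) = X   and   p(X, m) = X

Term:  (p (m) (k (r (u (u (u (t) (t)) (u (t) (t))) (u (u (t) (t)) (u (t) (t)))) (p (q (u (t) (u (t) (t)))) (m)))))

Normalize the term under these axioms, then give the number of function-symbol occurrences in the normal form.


size = 23

1. (p (m) (k (r (u (u (u (t) (t)) (u (t) (t))) (u (u (t) (t)) (u (t) (t)))) (p (q (u (t) (u (t) (t)))) (m)))))  →  (k (r (u (u (u (t) (t)) (u (t) (t))) (u (u (t) (t)) (u (t) (t)))) (p (q (u (t) (u (t) (t)))) (m))))
2. (k (r (u (u (u (t) (t)) (u (t) (t))) (u (u (t) (t)) (u (t) (t)))) (p (q (u (t) (u (t) (t)))) (m))))  →  (k (r (u (u (u (t) (t)) (u (t) (t))) (u (u (t) (t)) (u (t) (t)))) (q (u (t) (u (t) (t))))))
normal form: (k (r (u (u (u (t) (t)) (u (t) (t))) (u (u (t) (t)) (u (t) (t)))) (q (u (t) (u (t) (t))))))
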